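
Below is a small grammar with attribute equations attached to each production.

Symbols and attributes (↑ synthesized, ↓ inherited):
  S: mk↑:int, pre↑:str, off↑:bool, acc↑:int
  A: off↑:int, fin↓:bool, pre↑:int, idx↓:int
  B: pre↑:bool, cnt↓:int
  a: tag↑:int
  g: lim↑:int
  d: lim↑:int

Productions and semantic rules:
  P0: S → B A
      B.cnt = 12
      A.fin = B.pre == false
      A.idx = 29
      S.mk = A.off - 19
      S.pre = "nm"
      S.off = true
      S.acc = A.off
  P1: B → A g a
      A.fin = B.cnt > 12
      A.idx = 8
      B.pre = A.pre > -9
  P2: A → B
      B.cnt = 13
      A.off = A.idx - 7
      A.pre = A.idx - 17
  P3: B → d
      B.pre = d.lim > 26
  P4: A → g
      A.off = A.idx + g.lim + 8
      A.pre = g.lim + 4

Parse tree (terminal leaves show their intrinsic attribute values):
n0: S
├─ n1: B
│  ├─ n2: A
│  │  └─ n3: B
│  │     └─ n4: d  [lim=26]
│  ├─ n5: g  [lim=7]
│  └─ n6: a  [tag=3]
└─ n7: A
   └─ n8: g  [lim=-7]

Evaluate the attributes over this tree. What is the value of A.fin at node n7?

1. n1.cnt = 12  [12]
2. n2.fin = false  [B.cnt > 12]
3. n2.idx = 8  [8]
4. n3.cnt = 13  [13]
5. n4.lim = 26  [terminal]
6. n3.pre = false  [d.lim > 26]
7. n2.off = 1  [A.idx - 7]
8. n2.pre = -9  [A.idx - 17]
9. n5.lim = 7  [terminal]
10. n6.tag = 3  [terminal]
11. n1.pre = false  [A.pre > -9]
12. n7.fin = true  [B.pre == false]
13. n7.idx = 29  [29]
14. n8.lim = -7  [terminal]
15. n7.off = 30  [A.idx + g.lim + 8]
16. n7.pre = -3  [g.lim + 4]
17. n0.mk = 11  [A.off - 19]
18. n0.pre = "nm"  ["nm"]
19. n0.off = true  [true]
20. n0.acc = 30  [A.off]

true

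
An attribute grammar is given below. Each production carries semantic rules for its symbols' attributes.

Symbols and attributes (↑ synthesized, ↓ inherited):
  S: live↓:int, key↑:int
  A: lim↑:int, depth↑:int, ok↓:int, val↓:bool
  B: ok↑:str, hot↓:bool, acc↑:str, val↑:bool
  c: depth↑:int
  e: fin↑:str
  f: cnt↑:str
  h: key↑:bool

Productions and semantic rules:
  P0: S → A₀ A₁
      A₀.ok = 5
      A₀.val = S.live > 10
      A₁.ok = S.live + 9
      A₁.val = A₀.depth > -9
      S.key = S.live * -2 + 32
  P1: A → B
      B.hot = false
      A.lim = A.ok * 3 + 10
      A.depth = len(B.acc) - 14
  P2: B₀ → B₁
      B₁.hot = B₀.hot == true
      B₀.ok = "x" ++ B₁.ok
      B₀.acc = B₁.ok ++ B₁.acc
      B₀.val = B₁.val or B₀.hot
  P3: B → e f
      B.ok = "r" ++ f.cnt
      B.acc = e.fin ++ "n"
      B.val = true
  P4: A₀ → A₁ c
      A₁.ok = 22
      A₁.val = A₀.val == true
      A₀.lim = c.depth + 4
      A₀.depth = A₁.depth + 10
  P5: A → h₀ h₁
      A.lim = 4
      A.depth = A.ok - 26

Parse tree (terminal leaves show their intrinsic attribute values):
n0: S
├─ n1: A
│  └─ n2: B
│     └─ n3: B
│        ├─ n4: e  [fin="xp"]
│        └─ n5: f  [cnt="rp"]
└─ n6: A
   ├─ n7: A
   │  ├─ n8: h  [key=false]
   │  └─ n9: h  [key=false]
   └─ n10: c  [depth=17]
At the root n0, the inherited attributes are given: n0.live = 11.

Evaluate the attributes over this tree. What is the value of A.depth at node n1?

1. n0.live = 11  [given at root]
2. n1.ok = 5  [5]
3. n1.val = true  [S.live > 10]
4. n2.hot = false  [false]
5. n3.hot = false  [B₀.hot == true]
6. n4.fin = "xp"  [terminal]
7. n5.cnt = "rp"  [terminal]
8. n3.ok = "rrp"  ["r" ++ f.cnt]
9. n3.acc = "xpn"  [e.fin ++ "n"]
10. n3.val = true  [true]
11. n2.ok = "xrrp"  ["x" ++ B₁.ok]
12. n2.acc = "rrpxpn"  [B₁.ok ++ B₁.acc]
13. n2.val = true  [B₁.val or B₀.hot]
14. n1.lim = 25  [A.ok * 3 + 10]
15. n1.depth = -8  [len(B.acc) - 14]
16. n6.ok = 20  [S.live + 9]
17. n6.val = true  [A₀.depth > -9]
18. n7.ok = 22  [22]
19. n7.val = true  [A₀.val == true]
20. n8.key = false  [terminal]
21. n9.key = false  [terminal]
22. n7.lim = 4  [4]
23. n7.depth = -4  [A.ok - 26]
24. n10.depth = 17  [terminal]
25. n6.lim = 21  [c.depth + 4]
26. n6.depth = 6  [A₁.depth + 10]
27. n0.key = 10  [S.live * -2 + 32]

-8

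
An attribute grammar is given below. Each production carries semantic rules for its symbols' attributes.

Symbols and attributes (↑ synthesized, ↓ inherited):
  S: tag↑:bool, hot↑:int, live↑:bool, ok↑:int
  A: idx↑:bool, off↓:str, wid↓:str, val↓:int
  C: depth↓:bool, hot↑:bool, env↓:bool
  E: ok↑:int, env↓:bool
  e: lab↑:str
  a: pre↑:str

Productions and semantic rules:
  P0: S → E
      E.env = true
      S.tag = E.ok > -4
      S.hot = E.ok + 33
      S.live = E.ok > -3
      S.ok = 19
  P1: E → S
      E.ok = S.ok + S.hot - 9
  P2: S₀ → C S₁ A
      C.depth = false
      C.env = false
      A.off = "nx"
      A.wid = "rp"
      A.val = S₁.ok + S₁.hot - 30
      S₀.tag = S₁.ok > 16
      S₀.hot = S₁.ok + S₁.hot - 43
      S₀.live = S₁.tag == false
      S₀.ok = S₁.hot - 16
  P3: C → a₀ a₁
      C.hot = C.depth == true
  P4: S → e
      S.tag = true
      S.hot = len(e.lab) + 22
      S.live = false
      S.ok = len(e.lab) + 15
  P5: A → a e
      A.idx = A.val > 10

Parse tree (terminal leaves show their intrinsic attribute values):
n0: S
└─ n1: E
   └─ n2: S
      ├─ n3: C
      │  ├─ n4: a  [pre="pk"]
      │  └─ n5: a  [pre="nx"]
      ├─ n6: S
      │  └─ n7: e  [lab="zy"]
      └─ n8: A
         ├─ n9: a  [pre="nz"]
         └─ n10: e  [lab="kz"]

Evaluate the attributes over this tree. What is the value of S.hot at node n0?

1. n1.env = true  [true]
2. n3.depth = false  [false]
3. n3.env = false  [false]
4. n4.pre = "pk"  [terminal]
5. n5.pre = "nx"  [terminal]
6. n3.hot = false  [C.depth == true]
7. n7.lab = "zy"  [terminal]
8. n6.tag = true  [true]
9. n6.hot = 24  [len(e.lab) + 22]
10. n6.live = false  [false]
11. n6.ok = 17  [len(e.lab) + 15]
12. n8.off = "nx"  ["nx"]
13. n8.wid = "rp"  ["rp"]
14. n8.val = 11  [S₁.ok + S₁.hot - 30]
15. n9.pre = "nz"  [terminal]
16. n10.lab = "kz"  [terminal]
17. n8.idx = true  [A.val > 10]
18. n2.tag = true  [S₁.ok > 16]
19. n2.hot = -2  [S₁.ok + S₁.hot - 43]
20. n2.live = false  [S₁.tag == false]
21. n2.ok = 8  [S₁.hot - 16]
22. n1.ok = -3  [S.ok + S.hot - 9]
23. n0.tag = true  [E.ok > -4]
24. n0.hot = 30  [E.ok + 33]
25. n0.live = false  [E.ok > -3]
26. n0.ok = 19  [19]

30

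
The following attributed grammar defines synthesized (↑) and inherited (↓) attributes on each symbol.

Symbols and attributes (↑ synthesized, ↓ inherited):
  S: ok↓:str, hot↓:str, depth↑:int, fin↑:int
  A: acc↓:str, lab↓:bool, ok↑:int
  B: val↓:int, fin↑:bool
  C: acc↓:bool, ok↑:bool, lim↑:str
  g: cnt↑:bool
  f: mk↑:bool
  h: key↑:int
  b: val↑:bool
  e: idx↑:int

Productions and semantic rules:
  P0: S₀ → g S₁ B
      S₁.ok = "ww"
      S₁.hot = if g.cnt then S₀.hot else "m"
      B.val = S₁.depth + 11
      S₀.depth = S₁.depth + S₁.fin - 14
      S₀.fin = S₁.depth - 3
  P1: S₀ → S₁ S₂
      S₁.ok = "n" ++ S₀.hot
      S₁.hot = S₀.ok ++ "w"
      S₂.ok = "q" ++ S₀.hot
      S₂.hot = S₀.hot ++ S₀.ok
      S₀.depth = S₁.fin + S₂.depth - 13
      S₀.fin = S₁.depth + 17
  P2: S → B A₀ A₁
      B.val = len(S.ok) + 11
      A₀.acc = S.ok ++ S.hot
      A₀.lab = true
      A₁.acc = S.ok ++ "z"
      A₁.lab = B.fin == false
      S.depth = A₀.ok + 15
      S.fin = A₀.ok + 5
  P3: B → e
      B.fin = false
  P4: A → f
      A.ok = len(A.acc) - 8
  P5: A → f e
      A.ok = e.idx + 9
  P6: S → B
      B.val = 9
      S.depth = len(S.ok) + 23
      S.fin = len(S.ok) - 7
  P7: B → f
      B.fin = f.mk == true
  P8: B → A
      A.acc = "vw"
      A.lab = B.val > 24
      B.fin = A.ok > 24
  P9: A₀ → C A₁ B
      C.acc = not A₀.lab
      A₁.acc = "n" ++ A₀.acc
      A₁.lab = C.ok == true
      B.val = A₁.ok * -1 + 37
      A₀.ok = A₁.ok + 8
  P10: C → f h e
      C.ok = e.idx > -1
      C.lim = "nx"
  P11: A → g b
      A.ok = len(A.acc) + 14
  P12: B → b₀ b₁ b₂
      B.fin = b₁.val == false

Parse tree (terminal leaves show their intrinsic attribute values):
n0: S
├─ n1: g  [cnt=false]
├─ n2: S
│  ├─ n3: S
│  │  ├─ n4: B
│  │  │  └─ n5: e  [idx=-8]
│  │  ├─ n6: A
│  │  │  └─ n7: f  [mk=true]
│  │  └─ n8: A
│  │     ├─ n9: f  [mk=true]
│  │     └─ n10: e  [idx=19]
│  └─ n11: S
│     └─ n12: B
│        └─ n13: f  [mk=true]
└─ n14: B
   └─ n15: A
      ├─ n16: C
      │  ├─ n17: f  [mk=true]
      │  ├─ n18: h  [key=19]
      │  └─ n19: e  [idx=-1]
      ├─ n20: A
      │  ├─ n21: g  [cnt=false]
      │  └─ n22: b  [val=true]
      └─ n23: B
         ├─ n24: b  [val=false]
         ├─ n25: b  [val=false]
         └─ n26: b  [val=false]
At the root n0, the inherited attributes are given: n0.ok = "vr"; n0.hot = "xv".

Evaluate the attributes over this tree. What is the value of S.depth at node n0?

1. n0.ok = "vr"  [given at root]
2. n0.hot = "xv"  [given at root]
3. n1.cnt = false  [terminal]
4. n2.ok = "ww"  ["ww"]
5. n2.hot = "m"  [if g.cnt then S₀.hot else "m"]
6. n3.ok = "nm"  ["n" ++ S₀.hot]
7. n3.hot = "www"  [S₀.ok ++ "w"]
8. n4.val = 13  [len(S.ok) + 11]
9. n5.idx = -8  [terminal]
10. n4.fin = false  [false]
11. n6.acc = "nmwww"  [S.ok ++ S.hot]
12. n6.lab = true  [true]
13. n7.mk = true  [terminal]
14. n6.ok = -3  [len(A.acc) - 8]
15. n8.acc = "nmz"  [S.ok ++ "z"]
16. n8.lab = true  [B.fin == false]
17. n9.mk = true  [terminal]
18. n10.idx = 19  [terminal]
19. n8.ok = 28  [e.idx + 9]
20. n3.depth = 12  [A₀.ok + 15]
21. n3.fin = 2  [A₀.ok + 5]
22. n11.ok = "qm"  ["q" ++ S₀.hot]
23. n11.hot = "mww"  [S₀.hot ++ S₀.ok]
24. n12.val = 9  [9]
25. n13.mk = true  [terminal]
26. n12.fin = true  [f.mk == true]
27. n11.depth = 25  [len(S.ok) + 23]
28. n11.fin = -5  [len(S.ok) - 7]
29. n2.depth = 14  [S₁.fin + S₂.depth - 13]
30. n2.fin = 29  [S₁.depth + 17]
31. n14.val = 25  [S₁.depth + 11]
32. n15.acc = "vw"  ["vw"]
33. n15.lab = true  [B.val > 24]
34. n16.acc = false  [not A₀.lab]
35. n17.mk = true  [terminal]
36. n18.key = 19  [terminal]
37. n19.idx = -1  [terminal]
38. n16.ok = false  [e.idx > -1]
39. n16.lim = "nx"  ["nx"]
40. n20.acc = "nvw"  ["n" ++ A₀.acc]
41. n20.lab = false  [C.ok == true]
42. n21.cnt = false  [terminal]
43. n22.val = true  [terminal]
44. n20.ok = 17  [len(A.acc) + 14]
45. n23.val = 20  [A₁.ok * -1 + 37]
46. n24.val = false  [terminal]
47. n25.val = false  [terminal]
48. n26.val = false  [terminal]
49. n23.fin = true  [b₁.val == false]
50. n15.ok = 25  [A₁.ok + 8]
51. n14.fin = true  [A.ok > 24]
52. n0.depth = 29  [S₁.depth + S₁.fin - 14]
53. n0.fin = 11  [S₁.depth - 3]

29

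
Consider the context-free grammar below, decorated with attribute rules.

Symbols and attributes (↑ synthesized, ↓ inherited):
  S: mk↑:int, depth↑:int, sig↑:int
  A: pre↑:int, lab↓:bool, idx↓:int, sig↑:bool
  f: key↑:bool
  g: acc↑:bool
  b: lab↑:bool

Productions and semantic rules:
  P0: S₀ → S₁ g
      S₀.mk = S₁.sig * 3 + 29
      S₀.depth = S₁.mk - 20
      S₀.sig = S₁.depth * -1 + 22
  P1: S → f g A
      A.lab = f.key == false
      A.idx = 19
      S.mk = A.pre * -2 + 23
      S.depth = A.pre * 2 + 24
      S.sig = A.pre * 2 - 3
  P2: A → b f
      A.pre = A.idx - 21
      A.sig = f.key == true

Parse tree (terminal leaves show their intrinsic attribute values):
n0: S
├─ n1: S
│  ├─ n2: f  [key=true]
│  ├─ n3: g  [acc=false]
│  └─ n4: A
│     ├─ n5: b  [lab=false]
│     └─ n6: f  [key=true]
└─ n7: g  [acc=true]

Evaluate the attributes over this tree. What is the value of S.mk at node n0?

8

1. n2.key = true  [terminal]
2. n3.acc = false  [terminal]
3. n4.lab = false  [f.key == false]
4. n4.idx = 19  [19]
5. n5.lab = false  [terminal]
6. n6.key = true  [terminal]
7. n4.pre = -2  [A.idx - 21]
8. n4.sig = true  [f.key == true]
9. n1.mk = 27  [A.pre * -2 + 23]
10. n1.depth = 20  [A.pre * 2 + 24]
11. n1.sig = -7  [A.pre * 2 - 3]
12. n7.acc = true  [terminal]
13. n0.mk = 8  [S₁.sig * 3 + 29]
14. n0.depth = 7  [S₁.mk - 20]
15. n0.sig = 2  [S₁.depth * -1 + 22]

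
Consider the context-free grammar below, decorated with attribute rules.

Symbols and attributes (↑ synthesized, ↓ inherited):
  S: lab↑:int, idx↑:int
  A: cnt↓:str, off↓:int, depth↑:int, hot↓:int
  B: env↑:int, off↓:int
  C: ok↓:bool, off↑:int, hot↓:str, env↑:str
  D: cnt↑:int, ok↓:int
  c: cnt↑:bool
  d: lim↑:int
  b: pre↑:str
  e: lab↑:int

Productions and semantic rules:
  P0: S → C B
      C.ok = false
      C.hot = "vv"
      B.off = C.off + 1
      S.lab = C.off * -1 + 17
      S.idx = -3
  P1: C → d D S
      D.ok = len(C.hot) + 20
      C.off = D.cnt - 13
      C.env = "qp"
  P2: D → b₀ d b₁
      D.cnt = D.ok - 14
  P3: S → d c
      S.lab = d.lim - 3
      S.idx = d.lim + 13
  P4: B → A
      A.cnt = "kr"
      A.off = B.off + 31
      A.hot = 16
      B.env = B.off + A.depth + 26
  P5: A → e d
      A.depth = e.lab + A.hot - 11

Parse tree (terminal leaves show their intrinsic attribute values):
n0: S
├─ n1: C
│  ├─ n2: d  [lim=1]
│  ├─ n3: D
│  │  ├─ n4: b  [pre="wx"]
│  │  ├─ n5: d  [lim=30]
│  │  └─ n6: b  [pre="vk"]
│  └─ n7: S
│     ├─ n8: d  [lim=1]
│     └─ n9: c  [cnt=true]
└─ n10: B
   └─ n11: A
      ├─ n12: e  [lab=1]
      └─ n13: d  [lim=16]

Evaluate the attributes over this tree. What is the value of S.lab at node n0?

22

1. n1.ok = false  [false]
2. n1.hot = "vv"  ["vv"]
3. n2.lim = 1  [terminal]
4. n3.ok = 22  [len(C.hot) + 20]
5. n4.pre = "wx"  [terminal]
6. n5.lim = 30  [terminal]
7. n6.pre = "vk"  [terminal]
8. n3.cnt = 8  [D.ok - 14]
9. n8.lim = 1  [terminal]
10. n9.cnt = true  [terminal]
11. n7.lab = -2  [d.lim - 3]
12. n7.idx = 14  [d.lim + 13]
13. n1.off = -5  [D.cnt - 13]
14. n1.env = "qp"  ["qp"]
15. n10.off = -4  [C.off + 1]
16. n11.cnt = "kr"  ["kr"]
17. n11.off = 27  [B.off + 31]
18. n11.hot = 16  [16]
19. n12.lab = 1  [terminal]
20. n13.lim = 16  [terminal]
21. n11.depth = 6  [e.lab + A.hot - 11]
22. n10.env = 28  [B.off + A.depth + 26]
23. n0.lab = 22  [C.off * -1 + 17]
24. n0.idx = -3  [-3]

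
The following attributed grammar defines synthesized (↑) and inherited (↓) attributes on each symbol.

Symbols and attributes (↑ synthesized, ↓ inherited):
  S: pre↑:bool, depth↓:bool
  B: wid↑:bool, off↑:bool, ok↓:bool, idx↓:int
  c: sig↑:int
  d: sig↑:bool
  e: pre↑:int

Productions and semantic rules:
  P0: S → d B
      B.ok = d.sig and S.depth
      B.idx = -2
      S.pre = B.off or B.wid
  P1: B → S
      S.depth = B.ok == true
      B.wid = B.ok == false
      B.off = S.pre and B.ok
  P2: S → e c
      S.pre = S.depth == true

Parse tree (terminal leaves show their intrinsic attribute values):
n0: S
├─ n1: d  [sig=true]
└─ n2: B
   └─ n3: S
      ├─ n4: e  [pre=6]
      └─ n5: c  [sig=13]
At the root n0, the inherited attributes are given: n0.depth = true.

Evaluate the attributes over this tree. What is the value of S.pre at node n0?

true

1. n0.depth = true  [given at root]
2. n1.sig = true  [terminal]
3. n2.ok = true  [d.sig and S.depth]
4. n2.idx = -2  [-2]
5. n3.depth = true  [B.ok == true]
6. n4.pre = 6  [terminal]
7. n5.sig = 13  [terminal]
8. n3.pre = true  [S.depth == true]
9. n2.wid = false  [B.ok == false]
10. n2.off = true  [S.pre and B.ok]
11. n0.pre = true  [B.off or B.wid]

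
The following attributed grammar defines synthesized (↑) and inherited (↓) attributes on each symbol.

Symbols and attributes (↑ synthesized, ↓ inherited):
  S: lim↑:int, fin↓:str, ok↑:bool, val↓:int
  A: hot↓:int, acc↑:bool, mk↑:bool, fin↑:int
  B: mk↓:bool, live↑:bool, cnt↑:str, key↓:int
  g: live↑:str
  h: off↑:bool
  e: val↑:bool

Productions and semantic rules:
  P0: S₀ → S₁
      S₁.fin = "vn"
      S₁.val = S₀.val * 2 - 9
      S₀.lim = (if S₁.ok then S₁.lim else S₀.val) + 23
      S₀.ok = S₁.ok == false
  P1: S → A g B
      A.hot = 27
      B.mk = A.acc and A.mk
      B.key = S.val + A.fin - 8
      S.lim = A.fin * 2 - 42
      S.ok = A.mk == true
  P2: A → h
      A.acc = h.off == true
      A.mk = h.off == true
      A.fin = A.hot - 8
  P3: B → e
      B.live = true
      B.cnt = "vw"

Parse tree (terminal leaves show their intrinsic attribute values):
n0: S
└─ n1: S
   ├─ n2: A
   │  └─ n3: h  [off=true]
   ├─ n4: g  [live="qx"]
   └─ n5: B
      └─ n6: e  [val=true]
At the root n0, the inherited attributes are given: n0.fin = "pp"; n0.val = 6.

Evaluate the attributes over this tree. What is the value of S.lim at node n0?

19

1. n0.fin = "pp"  [given at root]
2. n0.val = 6  [given at root]
3. n1.fin = "vn"  ["vn"]
4. n1.val = 3  [S₀.val * 2 - 9]
5. n2.hot = 27  [27]
6. n3.off = true  [terminal]
7. n2.acc = true  [h.off == true]
8. n2.mk = true  [h.off == true]
9. n2.fin = 19  [A.hot - 8]
10. n4.live = "qx"  [terminal]
11. n5.mk = true  [A.acc and A.mk]
12. n5.key = 14  [S.val + A.fin - 8]
13. n6.val = true  [terminal]
14. n5.live = true  [true]
15. n5.cnt = "vw"  ["vw"]
16. n1.lim = -4  [A.fin * 2 - 42]
17. n1.ok = true  [A.mk == true]
18. n0.lim = 19  [(if S₁.ok then S₁.lim else S₀.val) + 23]
19. n0.ok = false  [S₁.ok == false]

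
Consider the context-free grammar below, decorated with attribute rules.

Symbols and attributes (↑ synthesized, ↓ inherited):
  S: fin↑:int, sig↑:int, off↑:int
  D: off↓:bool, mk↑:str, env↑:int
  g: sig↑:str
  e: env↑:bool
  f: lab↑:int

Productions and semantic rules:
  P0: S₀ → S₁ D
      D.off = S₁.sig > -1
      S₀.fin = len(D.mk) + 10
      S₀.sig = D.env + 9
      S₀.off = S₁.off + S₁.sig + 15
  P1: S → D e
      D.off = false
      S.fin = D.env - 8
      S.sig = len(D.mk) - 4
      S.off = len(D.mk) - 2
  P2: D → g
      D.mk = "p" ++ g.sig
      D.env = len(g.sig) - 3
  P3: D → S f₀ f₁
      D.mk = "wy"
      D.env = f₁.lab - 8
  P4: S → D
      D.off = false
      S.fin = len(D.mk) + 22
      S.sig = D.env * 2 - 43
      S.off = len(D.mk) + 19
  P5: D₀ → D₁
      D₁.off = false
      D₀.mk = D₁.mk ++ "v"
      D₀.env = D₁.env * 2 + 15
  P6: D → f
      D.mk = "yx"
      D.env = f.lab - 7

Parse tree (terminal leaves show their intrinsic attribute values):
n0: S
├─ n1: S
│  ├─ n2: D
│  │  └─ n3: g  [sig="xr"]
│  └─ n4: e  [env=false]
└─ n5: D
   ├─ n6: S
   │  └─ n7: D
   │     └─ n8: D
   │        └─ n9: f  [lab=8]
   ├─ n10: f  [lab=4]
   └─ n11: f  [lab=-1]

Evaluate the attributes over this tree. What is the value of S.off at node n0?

1. n2.off = false  [false]
2. n3.sig = "xr"  [terminal]
3. n2.mk = "pxr"  ["p" ++ g.sig]
4. n2.env = -1  [len(g.sig) - 3]
5. n4.env = false  [terminal]
6. n1.fin = -9  [D.env - 8]
7. n1.sig = -1  [len(D.mk) - 4]
8. n1.off = 1  [len(D.mk) - 2]
9. n5.off = false  [S₁.sig > -1]
10. n7.off = false  [false]
11. n8.off = false  [false]
12. n9.lab = 8  [terminal]
13. n8.mk = "yx"  ["yx"]
14. n8.env = 1  [f.lab - 7]
15. n7.mk = "yxv"  [D₁.mk ++ "v"]
16. n7.env = 17  [D₁.env * 2 + 15]
17. n6.fin = 25  [len(D.mk) + 22]
18. n6.sig = -9  [D.env * 2 - 43]
19. n6.off = 22  [len(D.mk) + 19]
20. n10.lab = 4  [terminal]
21. n11.lab = -1  [terminal]
22. n5.mk = "wy"  ["wy"]
23. n5.env = -9  [f₁.lab - 8]
24. n0.fin = 12  [len(D.mk) + 10]
25. n0.sig = 0  [D.env + 9]
26. n0.off = 15  [S₁.off + S₁.sig + 15]

15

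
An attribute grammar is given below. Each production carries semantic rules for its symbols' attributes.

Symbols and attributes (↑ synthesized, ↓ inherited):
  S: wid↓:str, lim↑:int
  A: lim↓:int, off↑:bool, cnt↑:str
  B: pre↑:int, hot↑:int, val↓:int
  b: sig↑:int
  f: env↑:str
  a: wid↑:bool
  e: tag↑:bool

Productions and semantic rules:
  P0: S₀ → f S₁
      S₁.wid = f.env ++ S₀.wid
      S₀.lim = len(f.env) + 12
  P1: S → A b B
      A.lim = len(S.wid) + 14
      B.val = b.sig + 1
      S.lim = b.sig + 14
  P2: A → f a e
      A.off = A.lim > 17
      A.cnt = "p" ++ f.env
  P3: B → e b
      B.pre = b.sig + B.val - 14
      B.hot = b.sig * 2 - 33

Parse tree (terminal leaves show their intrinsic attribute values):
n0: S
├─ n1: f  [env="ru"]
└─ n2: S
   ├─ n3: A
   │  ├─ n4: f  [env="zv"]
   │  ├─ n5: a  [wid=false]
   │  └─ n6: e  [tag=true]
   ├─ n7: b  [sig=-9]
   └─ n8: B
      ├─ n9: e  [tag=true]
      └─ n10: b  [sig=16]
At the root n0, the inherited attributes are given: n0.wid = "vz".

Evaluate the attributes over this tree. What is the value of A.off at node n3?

1. n0.wid = "vz"  [given at root]
2. n1.env = "ru"  [terminal]
3. n2.wid = "ruvz"  [f.env ++ S₀.wid]
4. n3.lim = 18  [len(S.wid) + 14]
5. n4.env = "zv"  [terminal]
6. n5.wid = false  [terminal]
7. n6.tag = true  [terminal]
8. n3.off = true  [A.lim > 17]
9. n3.cnt = "pzv"  ["p" ++ f.env]
10. n7.sig = -9  [terminal]
11. n8.val = -8  [b.sig + 1]
12. n9.tag = true  [terminal]
13. n10.sig = 16  [terminal]
14. n8.pre = -6  [b.sig + B.val - 14]
15. n8.hot = -1  [b.sig * 2 - 33]
16. n2.lim = 5  [b.sig + 14]
17. n0.lim = 14  [len(f.env) + 12]

true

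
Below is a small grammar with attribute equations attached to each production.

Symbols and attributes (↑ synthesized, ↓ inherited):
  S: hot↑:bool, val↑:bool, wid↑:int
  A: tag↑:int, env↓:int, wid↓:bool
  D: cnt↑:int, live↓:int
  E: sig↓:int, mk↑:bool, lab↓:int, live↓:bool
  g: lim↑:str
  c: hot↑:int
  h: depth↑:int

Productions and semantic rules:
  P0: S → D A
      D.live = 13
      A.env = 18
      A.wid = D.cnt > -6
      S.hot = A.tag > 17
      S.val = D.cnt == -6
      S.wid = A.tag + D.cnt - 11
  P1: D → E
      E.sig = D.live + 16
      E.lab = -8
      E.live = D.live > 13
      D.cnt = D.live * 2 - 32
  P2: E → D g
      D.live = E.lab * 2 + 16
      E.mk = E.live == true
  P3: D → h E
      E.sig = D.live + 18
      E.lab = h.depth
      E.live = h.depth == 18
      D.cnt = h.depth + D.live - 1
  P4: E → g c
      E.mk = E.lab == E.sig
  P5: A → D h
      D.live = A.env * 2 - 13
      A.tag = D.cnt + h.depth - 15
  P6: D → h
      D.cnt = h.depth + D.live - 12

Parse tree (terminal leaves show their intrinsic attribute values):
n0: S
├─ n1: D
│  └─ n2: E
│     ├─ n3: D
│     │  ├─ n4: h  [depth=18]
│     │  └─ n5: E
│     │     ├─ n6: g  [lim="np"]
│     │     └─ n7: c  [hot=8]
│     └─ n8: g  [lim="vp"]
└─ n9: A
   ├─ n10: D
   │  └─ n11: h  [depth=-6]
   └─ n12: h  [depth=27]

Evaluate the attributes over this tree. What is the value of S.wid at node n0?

1. n1.live = 13  [13]
2. n2.sig = 29  [D.live + 16]
3. n2.lab = -8  [-8]
4. n2.live = false  [D.live > 13]
5. n3.live = 0  [E.lab * 2 + 16]
6. n4.depth = 18  [terminal]
7. n5.sig = 18  [D.live + 18]
8. n5.lab = 18  [h.depth]
9. n5.live = true  [h.depth == 18]
10. n6.lim = "np"  [terminal]
11. n7.hot = 8  [terminal]
12. n5.mk = true  [E.lab == E.sig]
13. n3.cnt = 17  [h.depth + D.live - 1]
14. n8.lim = "vp"  [terminal]
15. n2.mk = false  [E.live == true]
16. n1.cnt = -6  [D.live * 2 - 32]
17. n9.env = 18  [18]
18. n9.wid = false  [D.cnt > -6]
19. n10.live = 23  [A.env * 2 - 13]
20. n11.depth = -6  [terminal]
21. n10.cnt = 5  [h.depth + D.live - 12]
22. n12.depth = 27  [terminal]
23. n9.tag = 17  [D.cnt + h.depth - 15]
24. n0.hot = false  [A.tag > 17]
25. n0.val = true  [D.cnt == -6]
26. n0.wid = 0  [A.tag + D.cnt - 11]

0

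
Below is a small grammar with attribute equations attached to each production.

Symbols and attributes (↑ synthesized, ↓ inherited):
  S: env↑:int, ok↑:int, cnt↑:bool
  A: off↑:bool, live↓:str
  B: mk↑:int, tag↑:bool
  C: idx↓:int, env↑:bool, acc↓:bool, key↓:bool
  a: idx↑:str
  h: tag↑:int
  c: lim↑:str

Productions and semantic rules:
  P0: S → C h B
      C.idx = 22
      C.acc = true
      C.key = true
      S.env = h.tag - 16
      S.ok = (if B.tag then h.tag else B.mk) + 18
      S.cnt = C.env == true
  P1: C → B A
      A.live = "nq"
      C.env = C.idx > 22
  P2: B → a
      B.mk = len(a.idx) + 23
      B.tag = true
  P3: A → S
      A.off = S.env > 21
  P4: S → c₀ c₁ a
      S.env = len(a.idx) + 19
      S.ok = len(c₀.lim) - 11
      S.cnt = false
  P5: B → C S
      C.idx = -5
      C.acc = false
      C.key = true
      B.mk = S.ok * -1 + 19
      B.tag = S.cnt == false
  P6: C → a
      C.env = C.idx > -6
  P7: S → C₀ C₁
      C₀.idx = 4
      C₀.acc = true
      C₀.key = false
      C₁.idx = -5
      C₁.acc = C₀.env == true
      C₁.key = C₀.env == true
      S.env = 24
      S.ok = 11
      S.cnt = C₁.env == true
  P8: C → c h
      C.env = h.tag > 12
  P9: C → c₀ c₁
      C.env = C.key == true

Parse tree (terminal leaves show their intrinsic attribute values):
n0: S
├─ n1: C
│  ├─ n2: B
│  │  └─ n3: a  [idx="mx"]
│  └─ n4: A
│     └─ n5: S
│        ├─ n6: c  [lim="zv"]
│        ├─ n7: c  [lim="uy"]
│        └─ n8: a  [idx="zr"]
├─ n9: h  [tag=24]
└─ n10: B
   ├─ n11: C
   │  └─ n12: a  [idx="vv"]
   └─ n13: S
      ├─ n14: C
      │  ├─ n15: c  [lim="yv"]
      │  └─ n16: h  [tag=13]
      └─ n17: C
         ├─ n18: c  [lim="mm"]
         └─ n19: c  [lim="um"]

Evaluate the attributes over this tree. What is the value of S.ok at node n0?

26

1. n1.idx = 22  [22]
2. n1.acc = true  [true]
3. n1.key = true  [true]
4. n3.idx = "mx"  [terminal]
5. n2.mk = 25  [len(a.idx) + 23]
6. n2.tag = true  [true]
7. n4.live = "nq"  ["nq"]
8. n6.lim = "zv"  [terminal]
9. n7.lim = "uy"  [terminal]
10. n8.idx = "zr"  [terminal]
11. n5.env = 21  [len(a.idx) + 19]
12. n5.ok = -9  [len(c₀.lim) - 11]
13. n5.cnt = false  [false]
14. n4.off = false  [S.env > 21]
15. n1.env = false  [C.idx > 22]
16. n9.tag = 24  [terminal]
17. n11.idx = -5  [-5]
18. n11.acc = false  [false]
19. n11.key = true  [true]
20. n12.idx = "vv"  [terminal]
21. n11.env = true  [C.idx > -6]
22. n14.idx = 4  [4]
23. n14.acc = true  [true]
24. n14.key = false  [false]
25. n15.lim = "yv"  [terminal]
26. n16.tag = 13  [terminal]
27. n14.env = true  [h.tag > 12]
28. n17.idx = -5  [-5]
29. n17.acc = true  [C₀.env == true]
30. n17.key = true  [C₀.env == true]
31. n18.lim = "mm"  [terminal]
32. n19.lim = "um"  [terminal]
33. n17.env = true  [C.key == true]
34. n13.env = 24  [24]
35. n13.ok = 11  [11]
36. n13.cnt = true  [C₁.env == true]
37. n10.mk = 8  [S.ok * -1 + 19]
38. n10.tag = false  [S.cnt == false]
39. n0.env = 8  [h.tag - 16]
40. n0.ok = 26  [(if B.tag then h.tag else B.mk) + 18]
41. n0.cnt = false  [C.env == true]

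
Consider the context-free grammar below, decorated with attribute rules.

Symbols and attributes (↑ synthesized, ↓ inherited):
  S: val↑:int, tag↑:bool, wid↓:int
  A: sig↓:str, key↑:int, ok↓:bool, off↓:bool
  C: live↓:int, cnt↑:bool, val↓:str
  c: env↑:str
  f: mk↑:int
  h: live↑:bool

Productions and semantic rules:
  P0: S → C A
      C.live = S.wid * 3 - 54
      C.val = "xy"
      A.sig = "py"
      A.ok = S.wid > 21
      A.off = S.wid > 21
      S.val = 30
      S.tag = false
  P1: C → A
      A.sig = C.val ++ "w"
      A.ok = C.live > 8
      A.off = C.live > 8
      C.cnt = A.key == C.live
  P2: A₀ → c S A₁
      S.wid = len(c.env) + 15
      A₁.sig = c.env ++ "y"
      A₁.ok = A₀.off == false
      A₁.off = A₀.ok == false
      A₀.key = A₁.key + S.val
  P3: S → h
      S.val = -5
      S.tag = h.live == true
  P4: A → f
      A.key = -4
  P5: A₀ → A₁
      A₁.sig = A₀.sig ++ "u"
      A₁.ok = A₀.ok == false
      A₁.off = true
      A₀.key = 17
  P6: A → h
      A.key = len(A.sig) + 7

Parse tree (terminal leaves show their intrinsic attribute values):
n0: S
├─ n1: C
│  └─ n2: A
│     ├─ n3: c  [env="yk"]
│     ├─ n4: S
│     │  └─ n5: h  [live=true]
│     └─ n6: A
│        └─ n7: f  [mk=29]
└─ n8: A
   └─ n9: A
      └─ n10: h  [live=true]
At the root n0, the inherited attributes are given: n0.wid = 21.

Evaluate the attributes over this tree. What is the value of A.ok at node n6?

false

1. n0.wid = 21  [given at root]
2. n1.live = 9  [S.wid * 3 - 54]
3. n1.val = "xy"  ["xy"]
4. n2.sig = "xyw"  [C.val ++ "w"]
5. n2.ok = true  [C.live > 8]
6. n2.off = true  [C.live > 8]
7. n3.env = "yk"  [terminal]
8. n4.wid = 17  [len(c.env) + 15]
9. n5.live = true  [terminal]
10. n4.val = -5  [-5]
11. n4.tag = true  [h.live == true]
12. n6.sig = "yky"  [c.env ++ "y"]
13. n6.ok = false  [A₀.off == false]
14. n6.off = false  [A₀.ok == false]
15. n7.mk = 29  [terminal]
16. n6.key = -4  [-4]
17. n2.key = -9  [A₁.key + S.val]
18. n1.cnt = false  [A.key == C.live]
19. n8.sig = "py"  ["py"]
20. n8.ok = false  [S.wid > 21]
21. n8.off = false  [S.wid > 21]
22. n9.sig = "pyu"  [A₀.sig ++ "u"]
23. n9.ok = true  [A₀.ok == false]
24. n9.off = true  [true]
25. n10.live = true  [terminal]
26. n9.key = 10  [len(A.sig) + 7]
27. n8.key = 17  [17]
28. n0.val = 30  [30]
29. n0.tag = false  [false]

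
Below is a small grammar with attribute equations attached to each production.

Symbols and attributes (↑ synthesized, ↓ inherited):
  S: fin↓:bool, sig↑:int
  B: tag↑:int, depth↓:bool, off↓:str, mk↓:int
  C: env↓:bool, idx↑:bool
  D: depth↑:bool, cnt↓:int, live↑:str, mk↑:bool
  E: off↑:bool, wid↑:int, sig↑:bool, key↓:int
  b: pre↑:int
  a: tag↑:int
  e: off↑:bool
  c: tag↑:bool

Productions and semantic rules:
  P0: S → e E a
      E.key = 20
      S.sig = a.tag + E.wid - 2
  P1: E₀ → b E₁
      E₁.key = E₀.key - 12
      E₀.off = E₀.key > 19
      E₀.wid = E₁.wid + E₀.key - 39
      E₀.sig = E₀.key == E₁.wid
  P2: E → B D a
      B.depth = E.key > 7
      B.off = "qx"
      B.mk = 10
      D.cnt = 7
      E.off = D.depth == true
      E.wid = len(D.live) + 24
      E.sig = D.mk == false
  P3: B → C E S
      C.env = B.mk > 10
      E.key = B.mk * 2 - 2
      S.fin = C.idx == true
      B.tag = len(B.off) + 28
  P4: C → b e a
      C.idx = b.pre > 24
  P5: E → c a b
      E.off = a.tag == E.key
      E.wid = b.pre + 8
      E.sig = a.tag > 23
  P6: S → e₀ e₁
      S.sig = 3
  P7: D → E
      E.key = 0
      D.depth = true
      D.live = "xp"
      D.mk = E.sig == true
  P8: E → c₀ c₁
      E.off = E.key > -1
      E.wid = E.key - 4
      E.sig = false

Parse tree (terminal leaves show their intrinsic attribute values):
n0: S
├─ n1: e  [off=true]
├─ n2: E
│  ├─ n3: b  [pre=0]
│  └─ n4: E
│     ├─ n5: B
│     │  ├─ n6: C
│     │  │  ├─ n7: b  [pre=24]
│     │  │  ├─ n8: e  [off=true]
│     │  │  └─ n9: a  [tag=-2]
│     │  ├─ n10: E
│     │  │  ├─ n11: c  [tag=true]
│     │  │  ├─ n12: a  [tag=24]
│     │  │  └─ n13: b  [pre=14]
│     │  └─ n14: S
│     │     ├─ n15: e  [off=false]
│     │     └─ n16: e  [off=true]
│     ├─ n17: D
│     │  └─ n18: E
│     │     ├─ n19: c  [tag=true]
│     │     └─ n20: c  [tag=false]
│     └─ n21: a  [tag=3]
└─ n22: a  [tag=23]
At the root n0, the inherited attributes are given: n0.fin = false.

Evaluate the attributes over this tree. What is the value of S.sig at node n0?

1. n0.fin = false  [given at root]
2. n1.off = true  [terminal]
3. n2.key = 20  [20]
4. n3.pre = 0  [terminal]
5. n4.key = 8  [E₀.key - 12]
6. n5.depth = true  [E.key > 7]
7. n5.off = "qx"  ["qx"]
8. n5.mk = 10  [10]
9. n6.env = false  [B.mk > 10]
10. n7.pre = 24  [terminal]
11. n8.off = true  [terminal]
12. n9.tag = -2  [terminal]
13. n6.idx = false  [b.pre > 24]
14. n10.key = 18  [B.mk * 2 - 2]
15. n11.tag = true  [terminal]
16. n12.tag = 24  [terminal]
17. n13.pre = 14  [terminal]
18. n10.off = false  [a.tag == E.key]
19. n10.wid = 22  [b.pre + 8]
20. n10.sig = true  [a.tag > 23]
21. n14.fin = false  [C.idx == true]
22. n15.off = false  [terminal]
23. n16.off = true  [terminal]
24. n14.sig = 3  [3]
25. n5.tag = 30  [len(B.off) + 28]
26. n17.cnt = 7  [7]
27. n18.key = 0  [0]
28. n19.tag = true  [terminal]
29. n20.tag = false  [terminal]
30. n18.off = true  [E.key > -1]
31. n18.wid = -4  [E.key - 4]
32. n18.sig = false  [false]
33. n17.depth = true  [true]
34. n17.live = "xp"  ["xp"]
35. n17.mk = false  [E.sig == true]
36. n21.tag = 3  [terminal]
37. n4.off = true  [D.depth == true]
38. n4.wid = 26  [len(D.live) + 24]
39. n4.sig = true  [D.mk == false]
40. n2.off = true  [E₀.key > 19]
41. n2.wid = 7  [E₁.wid + E₀.key - 39]
42. n2.sig = false  [E₀.key == E₁.wid]
43. n22.tag = 23  [terminal]
44. n0.sig = 28  [a.tag + E.wid - 2]

28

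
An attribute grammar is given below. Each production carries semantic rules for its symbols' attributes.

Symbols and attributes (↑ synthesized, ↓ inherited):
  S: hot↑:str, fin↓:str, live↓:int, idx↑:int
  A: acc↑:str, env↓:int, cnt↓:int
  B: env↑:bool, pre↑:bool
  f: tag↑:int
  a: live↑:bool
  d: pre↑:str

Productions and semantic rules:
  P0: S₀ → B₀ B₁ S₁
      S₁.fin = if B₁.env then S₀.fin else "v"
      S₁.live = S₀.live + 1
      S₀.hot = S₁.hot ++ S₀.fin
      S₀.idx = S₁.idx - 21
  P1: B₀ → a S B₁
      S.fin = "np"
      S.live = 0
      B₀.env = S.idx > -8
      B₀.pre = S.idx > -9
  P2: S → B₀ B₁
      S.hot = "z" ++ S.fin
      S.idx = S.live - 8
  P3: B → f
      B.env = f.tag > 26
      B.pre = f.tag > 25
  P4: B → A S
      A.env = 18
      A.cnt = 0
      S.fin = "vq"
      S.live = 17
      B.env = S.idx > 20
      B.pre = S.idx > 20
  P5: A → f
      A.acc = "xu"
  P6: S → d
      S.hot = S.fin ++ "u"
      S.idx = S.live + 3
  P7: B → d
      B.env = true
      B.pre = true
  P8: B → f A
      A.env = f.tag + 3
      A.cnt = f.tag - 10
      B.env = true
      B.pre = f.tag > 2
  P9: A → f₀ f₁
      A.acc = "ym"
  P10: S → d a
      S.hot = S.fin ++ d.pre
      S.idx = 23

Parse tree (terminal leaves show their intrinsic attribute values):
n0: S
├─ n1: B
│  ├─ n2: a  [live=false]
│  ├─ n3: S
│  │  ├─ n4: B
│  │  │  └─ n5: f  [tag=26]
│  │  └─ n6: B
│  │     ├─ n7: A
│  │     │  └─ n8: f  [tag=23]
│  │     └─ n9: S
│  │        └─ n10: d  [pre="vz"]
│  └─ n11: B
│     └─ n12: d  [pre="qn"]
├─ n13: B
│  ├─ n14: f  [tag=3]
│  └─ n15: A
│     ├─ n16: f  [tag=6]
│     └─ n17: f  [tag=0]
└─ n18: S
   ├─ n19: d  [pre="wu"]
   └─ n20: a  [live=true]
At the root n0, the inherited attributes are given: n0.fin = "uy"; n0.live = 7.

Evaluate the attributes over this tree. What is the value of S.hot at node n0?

"uywuuy"

1. n0.fin = "uy"  [given at root]
2. n0.live = 7  [given at root]
3. n2.live = false  [terminal]
4. n3.fin = "np"  ["np"]
5. n3.live = 0  [0]
6. n5.tag = 26  [terminal]
7. n4.env = false  [f.tag > 26]
8. n4.pre = true  [f.tag > 25]
9. n7.env = 18  [18]
10. n7.cnt = 0  [0]
11. n8.tag = 23  [terminal]
12. n7.acc = "xu"  ["xu"]
13. n9.fin = "vq"  ["vq"]
14. n9.live = 17  [17]
15. n10.pre = "vz"  [terminal]
16. n9.hot = "vqu"  [S.fin ++ "u"]
17. n9.idx = 20  [S.live + 3]
18. n6.env = false  [S.idx > 20]
19. n6.pre = false  [S.idx > 20]
20. n3.hot = "znp"  ["z" ++ S.fin]
21. n3.idx = -8  [S.live - 8]
22. n12.pre = "qn"  [terminal]
23. n11.env = true  [true]
24. n11.pre = true  [true]
25. n1.env = false  [S.idx > -8]
26. n1.pre = true  [S.idx > -9]
27. n14.tag = 3  [terminal]
28. n15.env = 6  [f.tag + 3]
29. n15.cnt = -7  [f.tag - 10]
30. n16.tag = 6  [terminal]
31. n17.tag = 0  [terminal]
32. n15.acc = "ym"  ["ym"]
33. n13.env = true  [true]
34. n13.pre = true  [f.tag > 2]
35. n18.fin = "uy"  [if B₁.env then S₀.fin else "v"]
36. n18.live = 8  [S₀.live + 1]
37. n19.pre = "wu"  [terminal]
38. n20.live = true  [terminal]
39. n18.hot = "uywu"  [S.fin ++ d.pre]
40. n18.idx = 23  [23]
41. n0.hot = "uywuuy"  [S₁.hot ++ S₀.fin]
42. n0.idx = 2  [S₁.idx - 21]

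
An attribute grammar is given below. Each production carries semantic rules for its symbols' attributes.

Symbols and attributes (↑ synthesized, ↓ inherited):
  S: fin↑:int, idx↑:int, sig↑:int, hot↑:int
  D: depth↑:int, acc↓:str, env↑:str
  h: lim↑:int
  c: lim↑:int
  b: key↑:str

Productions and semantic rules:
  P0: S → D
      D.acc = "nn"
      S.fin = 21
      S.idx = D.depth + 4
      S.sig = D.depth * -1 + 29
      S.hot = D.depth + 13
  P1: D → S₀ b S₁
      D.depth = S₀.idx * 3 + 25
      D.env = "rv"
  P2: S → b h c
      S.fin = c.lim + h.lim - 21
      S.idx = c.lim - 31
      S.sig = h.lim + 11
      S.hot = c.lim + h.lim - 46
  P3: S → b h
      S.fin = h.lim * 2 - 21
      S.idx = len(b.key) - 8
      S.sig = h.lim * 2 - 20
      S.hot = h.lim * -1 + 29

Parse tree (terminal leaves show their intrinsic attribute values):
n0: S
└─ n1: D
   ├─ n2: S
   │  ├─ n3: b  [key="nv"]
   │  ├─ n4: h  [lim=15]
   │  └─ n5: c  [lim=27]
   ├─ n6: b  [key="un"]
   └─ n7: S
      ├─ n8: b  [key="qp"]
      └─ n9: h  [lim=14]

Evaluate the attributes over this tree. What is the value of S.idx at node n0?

1. n1.acc = "nn"  ["nn"]
2. n3.key = "nv"  [terminal]
3. n4.lim = 15  [terminal]
4. n5.lim = 27  [terminal]
5. n2.fin = 21  [c.lim + h.lim - 21]
6. n2.idx = -4  [c.lim - 31]
7. n2.sig = 26  [h.lim + 11]
8. n2.hot = -4  [c.lim + h.lim - 46]
9. n6.key = "un"  [terminal]
10. n8.key = "qp"  [terminal]
11. n9.lim = 14  [terminal]
12. n7.fin = 7  [h.lim * 2 - 21]
13. n7.idx = -6  [len(b.key) - 8]
14. n7.sig = 8  [h.lim * 2 - 20]
15. n7.hot = 15  [h.lim * -1 + 29]
16. n1.depth = 13  [S₀.idx * 3 + 25]
17. n1.env = "rv"  ["rv"]
18. n0.fin = 21  [21]
19. n0.idx = 17  [D.depth + 4]
20. n0.sig = 16  [D.depth * -1 + 29]
21. n0.hot = 26  [D.depth + 13]

17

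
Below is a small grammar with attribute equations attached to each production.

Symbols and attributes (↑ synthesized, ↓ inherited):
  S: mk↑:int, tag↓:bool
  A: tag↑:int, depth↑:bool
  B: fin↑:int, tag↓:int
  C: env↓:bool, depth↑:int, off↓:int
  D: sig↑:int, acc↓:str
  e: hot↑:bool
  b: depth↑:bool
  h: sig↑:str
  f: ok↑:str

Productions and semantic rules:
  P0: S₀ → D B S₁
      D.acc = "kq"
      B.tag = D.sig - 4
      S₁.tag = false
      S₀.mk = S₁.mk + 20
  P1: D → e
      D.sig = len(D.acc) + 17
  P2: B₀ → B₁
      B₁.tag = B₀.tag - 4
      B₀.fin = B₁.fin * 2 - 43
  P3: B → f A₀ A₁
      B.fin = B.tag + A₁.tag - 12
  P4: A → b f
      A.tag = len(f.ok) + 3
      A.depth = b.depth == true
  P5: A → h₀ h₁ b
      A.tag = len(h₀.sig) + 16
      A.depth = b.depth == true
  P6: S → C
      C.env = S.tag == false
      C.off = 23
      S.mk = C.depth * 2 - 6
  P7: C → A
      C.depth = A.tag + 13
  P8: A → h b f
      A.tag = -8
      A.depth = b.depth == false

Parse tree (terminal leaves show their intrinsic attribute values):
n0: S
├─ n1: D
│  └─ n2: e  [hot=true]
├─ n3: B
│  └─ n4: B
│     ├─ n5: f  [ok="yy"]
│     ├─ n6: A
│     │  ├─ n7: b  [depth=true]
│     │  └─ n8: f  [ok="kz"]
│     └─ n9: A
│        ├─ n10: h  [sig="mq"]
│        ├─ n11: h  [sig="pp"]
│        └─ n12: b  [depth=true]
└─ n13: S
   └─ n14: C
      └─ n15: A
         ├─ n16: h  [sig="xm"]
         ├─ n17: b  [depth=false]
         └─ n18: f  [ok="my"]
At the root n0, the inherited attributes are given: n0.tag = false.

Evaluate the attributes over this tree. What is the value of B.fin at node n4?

17

1. n0.tag = false  [given at root]
2. n1.acc = "kq"  ["kq"]
3. n2.hot = true  [terminal]
4. n1.sig = 19  [len(D.acc) + 17]
5. n3.tag = 15  [D.sig - 4]
6. n4.tag = 11  [B₀.tag - 4]
7. n5.ok = "yy"  [terminal]
8. n7.depth = true  [terminal]
9. n8.ok = "kz"  [terminal]
10. n6.tag = 5  [len(f.ok) + 3]
11. n6.depth = true  [b.depth == true]
12. n10.sig = "mq"  [terminal]
13. n11.sig = "pp"  [terminal]
14. n12.depth = true  [terminal]
15. n9.tag = 18  [len(h₀.sig) + 16]
16. n9.depth = true  [b.depth == true]
17. n4.fin = 17  [B.tag + A₁.tag - 12]
18. n3.fin = -9  [B₁.fin * 2 - 43]
19. n13.tag = false  [false]
20. n14.env = true  [S.tag == false]
21. n14.off = 23  [23]
22. n16.sig = "xm"  [terminal]
23. n17.depth = false  [terminal]
24. n18.ok = "my"  [terminal]
25. n15.tag = -8  [-8]
26. n15.depth = true  [b.depth == false]
27. n14.depth = 5  [A.tag + 13]
28. n13.mk = 4  [C.depth * 2 - 6]
29. n0.mk = 24  [S₁.mk + 20]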